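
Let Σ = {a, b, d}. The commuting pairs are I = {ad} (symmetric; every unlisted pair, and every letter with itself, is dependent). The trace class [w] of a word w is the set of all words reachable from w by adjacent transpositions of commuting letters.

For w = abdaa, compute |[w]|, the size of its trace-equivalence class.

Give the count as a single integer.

#0=a has no predecessor
#1=b depends on [0:a]
#2=d depends on [1:b]
#3=a depends on [1:b]
#4=a depends on [3:a]
sources: [0:a]
N(rest) = Σ N(rest − s) over sources s of rest; N(one piece) = 1:
  size 1 → [2]=1  [4]=1
  size 2 → [2,4]=2  [3,4]=1
  size 3 → [2,3,4]=3
  first=0(a) contributes 3

3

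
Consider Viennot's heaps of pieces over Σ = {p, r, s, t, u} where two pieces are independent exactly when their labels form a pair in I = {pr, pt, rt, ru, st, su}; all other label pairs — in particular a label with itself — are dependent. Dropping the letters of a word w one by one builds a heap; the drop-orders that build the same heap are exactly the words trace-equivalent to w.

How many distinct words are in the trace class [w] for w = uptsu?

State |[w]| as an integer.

5

piece 0:u — minimal
piece 1:p rests on {0:u}
piece 2:t rests on {0:u}
piece 3:s rests on {1:p}
piece 4:u rests on {1:p, 2:t}
minimal pieces: {0:u}
ways to finish when only these pieces remain (= sum over removing one remaining piece with nothing left below it):
  1 left: {3}→1  {4}→1
  2 left: {2,4}→1  {3,4}→2
  3 left: {1,3,4}→2  {2,3,4}→3
  placing 0:u first → 5 extensions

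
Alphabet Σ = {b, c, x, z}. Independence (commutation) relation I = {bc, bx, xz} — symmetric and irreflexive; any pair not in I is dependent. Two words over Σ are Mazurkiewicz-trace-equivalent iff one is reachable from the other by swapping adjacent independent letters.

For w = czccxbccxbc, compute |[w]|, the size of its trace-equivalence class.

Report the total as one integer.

drop 0:c onto floor
drop 1:z onto {0:c}
drop 2:c onto {1:z}
drop 3:c onto {2:c}
drop 4:x onto {3:c}
drop 5:b onto {1:z}
drop 6:c onto {4:x}
drop 7:c onto {6:c}
drop 8:x onto {7:c}
drop 9:b onto {5:b}
drop 10:c onto {8:x}
ground layer = {0:c}
drop-orders for the pieces not yet dropped (sum over which currently-grounded one goes next):
  1 to go: {9} 1  {10} 1
  2 to go: {5,9} 1  {8,10} 1  {9,10} 2
  3 to go: {5,9,10} 3  {7,8,10} 1  {8,9,10} 3
  4 to go: {5,8,9,10} 6  {6,7,8,10} 1  {7,8,9,10} 4
  5 to go: {4,6,7,8,10} 1  {5,7,8,9,10} 10  {6,7,8,9,10} 5
  6 to go: {3,4,6,7,8,10} 1  {4,6,7,8,9,10} 6  {5,6,7,8,9,10} 15
  7 to go: {2,3,4,6,7,8,10} 1  {3,4,6,7,8,9,10} 7  {4,5,6,7,8,9,10} 21
  8 to go: {2,3,4,6,7,8,9,10} 8  {3,4,5,6,7,8,9,10} 28
  9 to go: {2,3,4,5,6,7,8,9,10} 36
  if 0:c drops first: 36 orders

36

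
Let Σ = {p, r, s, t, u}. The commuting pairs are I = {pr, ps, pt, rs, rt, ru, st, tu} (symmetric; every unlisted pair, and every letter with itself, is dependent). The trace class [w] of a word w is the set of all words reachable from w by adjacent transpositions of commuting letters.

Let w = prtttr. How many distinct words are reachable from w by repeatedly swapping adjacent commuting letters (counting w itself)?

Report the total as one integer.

60

0(p) covers ∅
1(r) covers ∅
2(t) covers ∅
3(t) covers 2:t
4(t) covers 3:t
5(r) covers 1:r
floor of heap: 0:p, 1:r, 2:t
completions by unplaced set U, small U first (add the entries for U minus each lowest piece of U):
  |U|=1: {0}:1  {4}:1  {5}:1
  |U|=2: {0,4}:2  {0,5}:2  {1,5}:1  {3,4}:1  {4,5}:2
  |U|=3: {0,1,5}:3  {0,3,4}:3  {0,4,5}:6  {1,4,5}:3  {2,3,4}:1  {3,4,5}:3
  |U|=4: {0,1,4,5}:12  {0,2,3,4}:4  {0,3,4,5}:12  {1,3,4,5}:6  {2,3,4,5}:4
  start at 0(p): 10
  start at 1(r): 20
  start at 2(t): 30
sum over floor = 60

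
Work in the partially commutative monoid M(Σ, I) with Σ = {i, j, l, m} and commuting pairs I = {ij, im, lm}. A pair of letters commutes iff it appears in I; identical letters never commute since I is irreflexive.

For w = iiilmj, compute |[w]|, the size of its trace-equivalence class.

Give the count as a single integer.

5

drop 0:i onto floor
drop 1:i onto {0:i}
drop 2:i onto {1:i}
drop 3:l onto {2:i}
drop 4:m onto floor
drop 5:j onto {3:l, 4:m}
ground layer = {0:i, 4:m}
drop-orders for the pieces not yet dropped (sum over which currently-grounded one goes next):
  1 to go: {5} 1
  2 to go: {3,5} 1  {4,5} 1
  3 to go: {2,3,5} 1  {3,4,5} 2
  4 to go: {1,2,3,5} 1  {2,3,4,5} 3
  if 0:i drops first: 4 orders
  if 4:m drops first: 1 orders
heap linearizations: 5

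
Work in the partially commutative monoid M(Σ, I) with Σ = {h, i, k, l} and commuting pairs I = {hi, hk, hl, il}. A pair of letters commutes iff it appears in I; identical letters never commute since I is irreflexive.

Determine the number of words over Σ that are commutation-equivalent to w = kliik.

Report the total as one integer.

#0=k has no predecessor
#1=l depends on [0:k]
#2=i depends on [0:k]
#3=i depends on [2:i]
#4=k depends on [1:l, 3:i]
sources: [0:k]
N(rest) = Σ N(rest − s) over sources s of rest; N(one piece) = 1:
  size 1 → [4]=1
  size 2 → [1,4]=1  [3,4]=1
  size 3 → [1,3,4]=2  [2,3,4]=1
  first=0(k) contributes 3

3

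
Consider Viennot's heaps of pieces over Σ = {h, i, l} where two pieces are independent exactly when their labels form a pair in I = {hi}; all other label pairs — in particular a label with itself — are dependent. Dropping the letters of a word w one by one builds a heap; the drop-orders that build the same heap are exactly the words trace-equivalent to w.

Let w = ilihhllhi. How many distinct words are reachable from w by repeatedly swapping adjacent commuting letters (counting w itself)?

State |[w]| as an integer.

piece 0:i — minimal
piece 1:l rests on {0:i}
piece 2:i rests on {1:l}
piece 3:h rests on {1:l}
piece 4:h rests on {3:h}
piece 5:l rests on {2:i, 4:h}
piece 6:l rests on {5:l}
piece 7:h rests on {6:l}
piece 8:i rests on {6:l}
minimal pieces: {0:i}
ways to finish when only these pieces remain (= sum over removing one remaining piece with nothing left below it):
  1 left: {7}→1  {8}→1
  2 left: {7,8}→2
  3 left: {6,7,8}→2
  4 left: {5,6,7,8}→2
  5 left: {2,5,6,7,8}→2  {4,5,6,7,8}→2
  6 left: {2,4,5,6,7,8}→4  {3,4,5,6,7,8}→2
  7 left: {2,3,4,5,6,7,8}→6
  placing 0:i first → 6 extensions

6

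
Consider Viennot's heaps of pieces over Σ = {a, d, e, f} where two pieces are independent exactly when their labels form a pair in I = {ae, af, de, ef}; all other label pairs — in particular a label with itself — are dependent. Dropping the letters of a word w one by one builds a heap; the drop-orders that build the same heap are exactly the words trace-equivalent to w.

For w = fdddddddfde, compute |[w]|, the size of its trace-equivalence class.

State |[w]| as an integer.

11

piece 0:f — minimal
piece 1:d rests on {0:f}
piece 2:d rests on {1:d}
piece 3:d rests on {2:d}
piece 4:d rests on {3:d}
piece 5:d rests on {4:d}
piece 6:d rests on {5:d}
piece 7:d rests on {6:d}
piece 8:f rests on {7:d}
piece 9:d rests on {8:f}
piece 10:e — minimal
minimal pieces: {0:f, 10:e}
ways to finish when only these pieces remain (= sum over removing one remaining piece with nothing left below it):
  1 left: {9}→1  {10}→1
  2 left: {8,9}→1  {9,10}→2
  3 left: {7,8,9}→1  {8,9,10}→3
  4 left: {6,7,8,9}→1  {7,8,9,10}→4
  5 left: {5,6,7,8,9}→1  {6,7,8,9,10}→5
  6 left: {4,5,6,7,8,9}→1  {5,6,7,8,9,10}→6
  7 left: {3,4,5,6,7,8,9}→1  {4,5,6,7,8,9,10}→7
  8 left: {2,3,4,5,6,7,8,9}→1  {3,4,5,6,7,8,9,10}→8
  9 left: {1,2,3,4,5,6,7,8,9}→1  {2,3,4,5,6,7,8,9,10}→9
  placing 0:f first → 10 extensions
  placing 10:e first → 1 extensions
total linear extensions = 11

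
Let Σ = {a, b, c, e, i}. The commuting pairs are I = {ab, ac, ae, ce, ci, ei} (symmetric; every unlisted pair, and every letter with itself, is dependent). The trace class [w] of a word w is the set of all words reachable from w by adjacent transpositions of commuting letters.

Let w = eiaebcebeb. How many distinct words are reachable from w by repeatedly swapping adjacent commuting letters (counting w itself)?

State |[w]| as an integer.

0(e) covers ∅
1(i) covers ∅
2(a) covers 1:i
3(e) covers 0:e
4(b) covers 1:i, 3:e
5(c) covers 4:b
6(e) covers 4:b
7(b) covers 5:c, 6:e
8(e) covers 7:b
9(b) covers 8:e
floor of heap: 0:e, 1:i
completions by unplaced set U, small U first (add the entries for U minus each lowest piece of U):
  |U|=1: {2}:1  {9}:1
  |U|=2: {2,9}:2  {8,9}:1
  |U|=3: {2,8,9}:3  {7,8,9}:1
  |U|=4: {2,7,8,9}:4  {5,7,8,9}:1  {6,7,8,9}:1
  |U|=5: {2,5,7,8,9}:5  {2,6,7,8,9}:5  {5,6,7,8,9}:2
  |U|=6: {2,5,6,7,8,9}:12  {4,5,6,7,8,9}:2
  |U|=7: {2,4,5,6,7,8,9}:14  {3,4,5,6,7,8,9}:2
  |U|=8: {0,3,4,5,6,7,8,9}:2  {1,2,4,5,6,7,8,9}:14  {2,3,4,5,6,7,8,9}:16
  start at 0(e): 30
  start at 1(i): 18
sum over floor = 48

48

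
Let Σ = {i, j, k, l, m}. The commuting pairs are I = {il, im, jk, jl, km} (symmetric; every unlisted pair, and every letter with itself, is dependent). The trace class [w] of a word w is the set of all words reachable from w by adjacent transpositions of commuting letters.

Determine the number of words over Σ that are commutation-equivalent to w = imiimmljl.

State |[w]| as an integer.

drop 0:i onto floor
drop 1:m onto floor
drop 2:i onto {0:i}
drop 3:i onto {2:i}
drop 4:m onto {1:m}
drop 5:m onto {4:m}
drop 6:l onto {5:m}
drop 7:j onto {3:i, 5:m}
drop 8:l onto {6:l}
ground layer = {0:i, 1:m}
drop-orders for the pieces not yet dropped (sum over which currently-grounded one goes next):
  1 to go: {7} 1  {8} 1
  2 to go: {3,7} 1  {6,8} 1  {7,8} 2
  3 to go: {2,3,7} 1  {3,7,8} 3  {6,7,8} 3
  4 to go: {0,2,3,7} 1  {2,3,7,8} 4  {3,6,7,8} 6  {5,6,7,8} 3
  5 to go: {0,2,3,7,8} 5  {2,3,6,7,8} 10  {3,5,6,7,8} 9  {4,5,6,7,8} 3
  6 to go: {0,2,3,6,7,8} 15  {1,4,5,6,7,8} 3  {2,3,5,6,7,8} 19  {3,4,5,6,7,8} 12
  7 to go: {0,2,3,5,6,7,8} 34  {1,3,4,5,6,7,8} 15  {2,3,4,5,6,7,8} 31
  if 0:i drops first: 46 orders
  if 1:m drops first: 65 orders
heap linearizations: 111

111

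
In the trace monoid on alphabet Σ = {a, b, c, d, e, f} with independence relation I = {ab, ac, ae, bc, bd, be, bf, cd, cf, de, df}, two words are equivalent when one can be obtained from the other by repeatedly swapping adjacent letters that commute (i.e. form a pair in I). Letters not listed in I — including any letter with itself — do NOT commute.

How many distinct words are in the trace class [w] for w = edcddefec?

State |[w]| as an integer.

drop 0:e onto floor
drop 1:d onto floor
drop 2:c onto {0:e}
drop 3:d onto {1:d}
drop 4:d onto {3:d}
drop 5:e onto {2:c}
drop 6:f onto {5:e}
drop 7:e onto {6:f}
drop 8:c onto {7:e}
ground layer = {0:e, 1:d}
drop-orders for the pieces not yet dropped (sum over which currently-grounded one goes next):
  1 to go: {4} 1  {8} 1
  2 to go: {3,4} 1  {4,8} 2  {7,8} 1
  3 to go: {1,3,4} 1  {3,4,8} 3  {4,7,8} 3  {6,7,8} 1
  4 to go: {1,3,4,8} 4  {3,4,7,8} 6  {4,6,7,8} 4  {5,6,7,8} 1
  5 to go: {1,3,4,7,8} 10  {2,5,6,7,8} 1  {3,4,6,7,8} 10  {4,5,6,7,8} 5
  6 to go: {0,2,5,6,7,8} 1  {1,3,4,6,7,8} 20  {2,4,5,6,7,8} 6  {3,4,5,6,7,8} 15
  7 to go: {0,2,4,5,6,7,8} 7  {1,3,4,5,6,7,8} 35  {2,3,4,5,6,7,8} 21
  if 0:e drops first: 56 orders
  if 1:d drops first: 28 orders
heap linearizations: 84

84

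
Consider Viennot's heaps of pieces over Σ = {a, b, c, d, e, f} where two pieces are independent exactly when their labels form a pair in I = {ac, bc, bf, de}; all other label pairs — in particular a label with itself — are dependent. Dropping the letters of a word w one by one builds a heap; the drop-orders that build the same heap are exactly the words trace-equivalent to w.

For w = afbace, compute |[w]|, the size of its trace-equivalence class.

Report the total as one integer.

piece 0:a — minimal
piece 1:f rests on {0:a}
piece 2:b rests on {0:a}
piece 3:a rests on {1:f, 2:b}
piece 4:c rests on {1:f}
piece 5:e rests on {3:a, 4:c}
minimal pieces: {0:a}
ways to finish when only these pieces remain (= sum over removing one remaining piece with nothing left below it):
  1 left: {5}→1
  2 left: {3,5}→1  {4,5}→1
  3 left: {2,3,5}→1  {3,4,5}→2
  4 left: {1,3,4,5}→2  {2,3,4,5}→3
  placing 0:a first → 5 extensions

5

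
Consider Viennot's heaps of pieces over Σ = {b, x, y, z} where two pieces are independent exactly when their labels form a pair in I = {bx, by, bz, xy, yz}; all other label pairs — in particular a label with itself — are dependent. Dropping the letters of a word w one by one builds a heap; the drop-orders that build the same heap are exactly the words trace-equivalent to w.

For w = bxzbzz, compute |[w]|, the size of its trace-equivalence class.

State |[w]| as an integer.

15

piece 0:b — minimal
piece 1:x — minimal
piece 2:z rests on {1:x}
piece 3:b rests on {0:b}
piece 4:z rests on {2:z}
piece 5:z rests on {4:z}
minimal pieces: {0:b, 1:x}
ways to finish when only these pieces remain (= sum over removing one remaining piece with nothing left below it):
  1 left: {3}→1  {5}→1
  2 left: {0,3}→1  {3,5}→2  {4,5}→1
  3 left: {0,3,5}→3  {2,4,5}→1  {3,4,5}→3
  4 left: {0,3,4,5}→6  {1,2,4,5}→1  {2,3,4,5}→4
  placing 0:b first → 5 extensions
  placing 1:x first → 10 extensions
total linear extensions = 15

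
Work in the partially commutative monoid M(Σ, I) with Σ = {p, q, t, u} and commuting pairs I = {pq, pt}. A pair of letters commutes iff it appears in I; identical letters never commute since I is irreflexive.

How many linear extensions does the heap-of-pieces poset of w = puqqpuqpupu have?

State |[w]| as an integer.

0(p) covers ∅
1(u) covers 0:p
2(q) covers 1:u
3(q) covers 2:q
4(p) covers 1:u
5(u) covers 3:q, 4:p
6(q) covers 5:u
7(p) covers 5:u
8(u) covers 6:q, 7:p
9(p) covers 8:u
10(u) covers 9:p
floor of heap: 0:p
completions by unplaced set U, small U first (add the entries for U minus each lowest piece of U):
  |U|=1: {10}:1
  |U|=2: {9,10}:1
  |U|=3: {8,9,10}:1
  |U|=4: {6,8,9,10}:1  {7,8,9,10}:1
  |U|=5: {6,7,8,9,10}:2
  |U|=6: {5,6,7,8,9,10}:2
  |U|=7: {3,5,6,7,8,9,10}:2  {4,5,6,7,8,9,10}:2
  |U|=8: {2,3,5,6,7,8,9,10}:2  {3,4,5,6,7,8,9,10}:4
  |U|=9: {2,3,4,5,6,7,8,9,10}:6
  start at 0(p): 6

6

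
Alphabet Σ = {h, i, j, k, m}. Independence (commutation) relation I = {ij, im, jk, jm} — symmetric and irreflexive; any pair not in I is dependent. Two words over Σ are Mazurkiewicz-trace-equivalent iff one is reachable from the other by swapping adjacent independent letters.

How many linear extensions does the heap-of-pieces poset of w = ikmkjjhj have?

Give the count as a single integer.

#0=i has no predecessor
#1=k depends on [0:i]
#2=m depends on [1:k]
#3=k depends on [2:m]
#4=j has no predecessor
#5=j depends on [4:j]
#6=h depends on [3:k, 5:j]
#7=j depends on [6:h]
sources: [0:i, 4:j]
N(rest) = Σ N(rest − s) over sources s of rest; N(one piece) = 1:
  size 1 → [7]=1
  size 2 → [6,7]=1
  size 3 → [3,6,7]=1  [5,6,7]=1
  size 4 → [2,3,6,7]=1  [3,5,6,7]=2  [4,5,6,7]=1
  size 5 → [1,2,3,6,7]=1  [2,3,5,6,7]=3  [3,4,5,6,7]=3
  size 6 → [0,1,2,3,6,7]=1  [1,2,3,5,6,7]=4  [2,3,4,5,6,7]=6
  first=0(i) contributes 10
  first=4(j) contributes 5
|[w]| = 15

15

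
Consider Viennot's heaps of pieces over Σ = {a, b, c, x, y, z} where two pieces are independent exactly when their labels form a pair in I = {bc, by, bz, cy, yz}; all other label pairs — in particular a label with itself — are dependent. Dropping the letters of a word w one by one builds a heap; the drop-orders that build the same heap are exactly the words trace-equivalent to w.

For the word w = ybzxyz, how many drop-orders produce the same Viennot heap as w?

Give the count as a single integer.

#0=y has no predecessor
#1=b has no predecessor
#2=z has no predecessor
#3=x depends on [0:y, 1:b, 2:z]
#4=y depends on [3:x]
#5=z depends on [3:x]
sources: [0:y, 1:b, 2:z]
N(rest) = Σ N(rest − s) over sources s of rest; N(one piece) = 1:
  size 1 → [4]=1  [5]=1
  size 2 → [4,5]=2
  size 3 → [3,4,5]=2
  size 4 → [0,3,4,5]=2  [1,3,4,5]=2  [2,3,4,5]=2
  first=0(y) contributes 4
  first=1(b) contributes 4
  first=2(z) contributes 4
|[w]| = 12

12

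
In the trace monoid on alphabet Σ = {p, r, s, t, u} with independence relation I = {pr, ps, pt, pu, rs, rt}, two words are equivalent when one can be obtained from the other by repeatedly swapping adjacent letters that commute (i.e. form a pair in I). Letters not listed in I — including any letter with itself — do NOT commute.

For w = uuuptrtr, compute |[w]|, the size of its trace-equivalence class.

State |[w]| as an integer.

piece 0:u — minimal
piece 1:u rests on {0:u}
piece 2:u rests on {1:u}
piece 3:p — minimal
piece 4:t rests on {2:u}
piece 5:r rests on {2:u}
piece 6:t rests on {4:t}
piece 7:r rests on {5:r}
minimal pieces: {0:u, 3:p}
ways to finish when only these pieces remain (= sum over removing one remaining piece with nothing left below it):
  1 left: {3}→1  {6}→1  {7}→1
  2 left: {3,6}→2  {3,7}→2  {4,6}→1  {5,7}→1  {6,7}→2
  3 left: {3,4,6}→3  {3,5,7}→3  {3,6,7}→6  {4,6,7}→3  {5,6,7}→3
  4 left: {3,4,6,7}→12  {3,5,6,7}→12  {4,5,6,7}→6
  5 left: {2,4,5,6,7}→6  {3,4,5,6,7}→30
  6 left: {1,2,4,5,6,7}→6  {2,3,4,5,6,7}→36
  placing 0:u first → 42 extensions
  placing 3:p first → 6 extensions
total linear extensions = 48

48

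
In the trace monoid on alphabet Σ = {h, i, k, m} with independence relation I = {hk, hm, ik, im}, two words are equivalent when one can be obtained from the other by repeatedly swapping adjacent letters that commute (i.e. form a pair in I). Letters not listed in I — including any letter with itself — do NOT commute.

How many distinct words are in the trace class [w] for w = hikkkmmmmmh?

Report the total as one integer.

165

0(h) covers ∅
1(i) covers 0:h
2(k) covers ∅
3(k) covers 2:k
4(k) covers 3:k
5(m) covers 4:k
6(m) covers 5:m
7(m) covers 6:m
8(m) covers 7:m
9(m) covers 8:m
10(h) covers 1:i
floor of heap: 0:h, 2:k
completions by unplaced set U, small U first (add the entries for U minus each lowest piece of U):
  |U|=1: {9}:1  {10}:1
  |U|=2: {1,10}:1  {8,9}:1  {9,10}:2
  |U|=3: {0,1,10}:1  {1,9,10}:3  {7,8,9}:1  {8,9,10}:3
  |U|=4: {0,1,9,10}:4  {1,8,9,10}:6  {6,7,8,9}:1  {7,8,9,10}:4
  |U|=5: {0,1,8,9,10}:10  {1,7,8,9,10}:10  {5,6,7,8,9}:1  {6,7,8,9,10}:5
  |U|=6: {0,1,7,8,9,10}:20  {1,6,7,8,9,10}:15  {4,5,6,7,8,9}:1  {5,6,7,8,9,10}:6
  |U|=7: {0,1,6,7,8,9,10}:35  {1,5,6,7,8,9,10}:21  {3,4,5,6,7,8,9}:1  {4,5,6,7,8,9,10}:7
  |U|=8: {0,1,5,6,7,8,9,10}:56  {1,4,5,6,7,8,9,10}:28  {2,3,4,5,6,7,8,9}:1  {3,4,5,6,7,8,9,10}:8
  |U|=9: {0,1,4,5,6,7,8,9,10}:84  {1,3,4,5,6,7,8,9,10}:36  {2,3,4,5,6,7,8,9,10}:9
  start at 0(h): 45
  start at 2(k): 120
sum over floor = 165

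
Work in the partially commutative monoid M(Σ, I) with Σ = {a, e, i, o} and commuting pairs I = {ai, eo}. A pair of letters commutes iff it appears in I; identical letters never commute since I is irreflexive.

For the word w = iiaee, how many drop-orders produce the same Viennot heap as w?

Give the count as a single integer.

3

piece 0:i — minimal
piece 1:i rests on {0:i}
piece 2:a — minimal
piece 3:e rests on {1:i, 2:a}
piece 4:e rests on {3:e}
minimal pieces: {0:i, 2:a}
ways to finish when only these pieces remain (= sum over removing one remaining piece with nothing left below it):
  1 left: {4}→1
  2 left: {3,4}→1
  3 left: {1,3,4}→1  {2,3,4}→1
  placing 0:i first → 2 extensions
  placing 2:a first → 1 extensions
total linear extensions = 3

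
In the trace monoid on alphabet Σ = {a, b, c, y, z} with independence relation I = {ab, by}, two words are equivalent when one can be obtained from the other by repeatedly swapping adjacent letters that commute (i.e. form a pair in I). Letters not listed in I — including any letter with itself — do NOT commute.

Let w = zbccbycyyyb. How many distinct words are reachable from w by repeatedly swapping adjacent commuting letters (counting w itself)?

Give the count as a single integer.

8

0(z) covers ∅
1(b) covers 0:z
2(c) covers 1:b
3(c) covers 2:c
4(b) covers 3:c
5(y) covers 3:c
6(c) covers 4:b, 5:y
7(y) covers 6:c
8(y) covers 7:y
9(y) covers 8:y
10(b) covers 6:c
floor of heap: 0:z
completions by unplaced set U, small U first (add the entries for U minus each lowest piece of U):
  |U|=1: {9}:1  {10}:1
  |U|=2: {8,9}:1  {9,10}:2
  |U|=3: {7,8,9}:1  {8,9,10}:3
  |U|=4: {7,8,9,10}:4
  |U|=5: {6,7,8,9,10}:4
  |U|=6: {4,6,7,8,9,10}:4  {5,6,7,8,9,10}:4
  |U|=7: {4,5,6,7,8,9,10}:8
  |U|=8: {3,4,5,6,7,8,9,10}:8
  |U|=9: {2,3,4,5,6,7,8,9,10}:8
  start at 0(z): 8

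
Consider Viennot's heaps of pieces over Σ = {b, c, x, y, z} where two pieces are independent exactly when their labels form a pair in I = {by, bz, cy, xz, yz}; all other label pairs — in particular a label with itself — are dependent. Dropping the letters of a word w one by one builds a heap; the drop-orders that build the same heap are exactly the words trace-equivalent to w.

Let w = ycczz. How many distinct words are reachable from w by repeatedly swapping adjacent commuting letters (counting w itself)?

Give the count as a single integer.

#0=y has no predecessor
#1=c has no predecessor
#2=c depends on [1:c]
#3=z depends on [2:c]
#4=z depends on [3:z]
sources: [0:y, 1:c]
N(rest) = Σ N(rest − s) over sources s of rest; N(one piece) = 1:
  size 1 → [0]=1  [4]=1
  size 2 → [0,4]=2  [3,4]=1
  size 3 → [0,3,4]=3  [2,3,4]=1
  first=0(y) contributes 1
  first=1(c) contributes 4
|[w]| = 5

5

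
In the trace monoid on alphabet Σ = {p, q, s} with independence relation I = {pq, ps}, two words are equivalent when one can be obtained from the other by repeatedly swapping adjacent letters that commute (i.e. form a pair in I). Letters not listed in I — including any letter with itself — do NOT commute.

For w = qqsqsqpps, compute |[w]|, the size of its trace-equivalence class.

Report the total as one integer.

36

0(q) covers ∅
1(q) covers 0:q
2(s) covers 1:q
3(q) covers 2:s
4(s) covers 3:q
5(q) covers 4:s
6(p) covers ∅
7(p) covers 6:p
8(s) covers 5:q
floor of heap: 0:q, 6:p
completions by unplaced set U, small U first (add the entries for U minus each lowest piece of U):
  |U|=1: {7}:1  {8}:1
  |U|=2: {5,8}:1  {6,7}:1  {7,8}:2
  |U|=3: {4,5,8}:1  {5,7,8}:3  {6,7,8}:3
  |U|=4: {3,4,5,8}:1  {4,5,7,8}:4  {5,6,7,8}:6
  |U|=5: {2,3,4,5,8}:1  {3,4,5,7,8}:5  {4,5,6,7,8}:10
  |U|=6: {1,2,3,4,5,8}:1  {2,3,4,5,7,8}:6  {3,4,5,6,7,8}:15
  |U|=7: {0,1,2,3,4,5,8}:1  {1,2,3,4,5,7,8}:7  {2,3,4,5,6,7,8}:21
  start at 0(q): 28
  start at 6(p): 8
sum over floor = 36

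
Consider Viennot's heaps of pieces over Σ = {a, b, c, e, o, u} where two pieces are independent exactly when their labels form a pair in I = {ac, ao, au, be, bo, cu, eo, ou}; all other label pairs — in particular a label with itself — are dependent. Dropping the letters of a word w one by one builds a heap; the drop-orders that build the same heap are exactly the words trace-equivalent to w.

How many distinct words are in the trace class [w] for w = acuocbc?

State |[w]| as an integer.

piece 0:a — minimal
piece 1:c — minimal
piece 2:u — minimal
piece 3:o rests on {1:c}
piece 4:c rests on {3:o}
piece 5:b rests on {0:a, 2:u, 4:c}
piece 6:c rests on {5:b}
minimal pieces: {0:a, 1:c, 2:u}
ways to finish when only these pieces remain (= sum over removing one remaining piece with nothing left below it):
  1 left: {6}→1
  2 left: {5,6}→1
  3 left: {0,5,6}→1  {2,5,6}→1  {4,5,6}→1
  4 left: {0,2,5,6}→2  {0,4,5,6}→2  {2,4,5,6}→2  {3,4,5,6}→1
  5 left: {0,2,4,5,6}→6  {0,3,4,5,6}→3  {1,3,4,5,6}→1  {2,3,4,5,6}→3
  placing 0:a first → 4 extensions
  placing 1:c first → 12 extensions
  placing 2:u first → 4 extensions
total linear extensions = 20

20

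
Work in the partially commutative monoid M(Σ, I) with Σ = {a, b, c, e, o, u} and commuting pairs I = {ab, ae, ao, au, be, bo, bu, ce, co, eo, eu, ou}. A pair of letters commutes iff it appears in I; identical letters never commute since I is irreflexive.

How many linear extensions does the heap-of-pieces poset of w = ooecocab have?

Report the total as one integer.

560

0(o) covers ∅
1(o) covers 0:o
2(e) covers ∅
3(c) covers ∅
4(o) covers 1:o
5(c) covers 3:c
6(a) covers 5:c
7(b) covers 5:c
floor of heap: 0:o, 2:e, 3:c
completions by unplaced set U, small U first (add the entries for U minus each lowest piece of U):
  |U|=1: {2}:1  {4}:1  {6}:1  {7}:1
  |U|=2: {1,4}:1  {2,4}:2  {2,6}:2  {2,7}:2  {4,6}:2  {4,7}:2  {6,7}:2
  |U|=3: {0,1,4}:1  {1,2,4}:3  {1,4,6}:3  {1,4,7}:3  {2,4,6}:6  {2,4,7}:6  {2,6,7}:6  {4,6,7}:6  {5,6,7}:2
  |U|=4: {0,1,2,4}:4  {0,1,4,6}:4  {0,1,4,7}:4  {1,2,4,6}:12  {1,2,4,7}:12  {1,4,6,7}:12  {2,4,6,7}:24  {2,5,6,7}:8  {3,5,6,7}:2  {4,5,6,7}:8
  |U|=5: {0,1,2,4,6}:20  {0,1,2,4,7}:20  {0,1,4,6,7}:20  {1,2,4,6,7}:60  {1,4,5,6,7}:20  {2,3,5,6,7}:10  {2,4,5,6,7}:40  {3,4,5,6,7}:10
  |U|=6: {0,1,2,4,6,7}:120  {0,1,4,5,6,7}:40  {1,2,4,5,6,7}:120  {1,3,4,5,6,7}:30  {2,3,4,5,6,7}:60
  start at 0(o): 210
  start at 2(e): 70
  start at 3(c): 280
sum over floor = 560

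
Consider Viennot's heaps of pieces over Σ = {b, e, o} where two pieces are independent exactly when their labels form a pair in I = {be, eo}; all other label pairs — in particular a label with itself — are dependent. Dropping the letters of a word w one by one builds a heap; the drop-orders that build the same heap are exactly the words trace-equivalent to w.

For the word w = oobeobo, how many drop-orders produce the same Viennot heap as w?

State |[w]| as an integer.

piece 0:o — minimal
piece 1:o rests on {0:o}
piece 2:b rests on {1:o}
piece 3:e — minimal
piece 4:o rests on {2:b}
piece 5:b rests on {4:o}
piece 6:o rests on {5:b}
minimal pieces: {0:o, 3:e}
ways to finish when only these pieces remain (= sum over removing one remaining piece with nothing left below it):
  1 left: {3}→1  {6}→1
  2 left: {3,6}→2  {5,6}→1
  3 left: {3,5,6}→3  {4,5,6}→1
  4 left: {2,4,5,6}→1  {3,4,5,6}→4
  5 left: {1,2,4,5,6}→1  {2,3,4,5,6}→5
  placing 0:o first → 6 extensions
  placing 3:e first → 1 extensions
total linear extensions = 7

7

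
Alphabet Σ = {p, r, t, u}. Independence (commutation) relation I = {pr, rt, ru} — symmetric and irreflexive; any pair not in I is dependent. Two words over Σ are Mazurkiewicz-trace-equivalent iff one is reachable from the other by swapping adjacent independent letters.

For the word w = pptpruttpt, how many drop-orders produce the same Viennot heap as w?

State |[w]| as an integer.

#0=p has no predecessor
#1=p depends on [0:p]
#2=t depends on [1:p]
#3=p depends on [2:t]
#4=r has no predecessor
#5=u depends on [3:p]
#6=t depends on [5:u]
#7=t depends on [6:t]
#8=p depends on [7:t]
#9=t depends on [8:p]
sources: [0:p, 4:r]
N(rest) = Σ N(rest − s) over sources s of rest; N(one piece) = 1:
  size 1 → [4]=1  [9]=1
  size 2 → [4,9]=2  [8,9]=1
  size 3 → [4,8,9]=3  [7,8,9]=1
  size 4 → [4,7,8,9]=4  [6,7,8,9]=1
  size 5 → [4,6,7,8,9]=5  [5,6,7,8,9]=1
  size 6 → [3,5,6,7,8,9]=1  [4,5,6,7,8,9]=6
  size 7 → [2,3,5,6,7,8,9]=1  [3,4,5,6,7,8,9]=7
  size 8 → [1,2,3,5,6,7,8,9]=1  [2,3,4,5,6,7,8,9]=8
  first=0(p) contributes 9
  first=4(r) contributes 1
|[w]| = 10

10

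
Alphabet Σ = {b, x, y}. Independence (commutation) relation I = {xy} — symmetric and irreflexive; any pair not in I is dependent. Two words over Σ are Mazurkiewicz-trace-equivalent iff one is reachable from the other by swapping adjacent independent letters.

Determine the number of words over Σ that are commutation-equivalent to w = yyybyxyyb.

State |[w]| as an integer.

drop 0:y onto floor
drop 1:y onto {0:y}
drop 2:y onto {1:y}
drop 3:b onto {2:y}
drop 4:y onto {3:b}
drop 5:x onto {3:b}
drop 6:y onto {4:y}
drop 7:y onto {6:y}
drop 8:b onto {5:x, 7:y}
ground layer = {0:y}
drop-orders for the pieces not yet dropped (sum over which currently-grounded one goes next):
  1 to go: {8} 1
  2 to go: {5,8} 1  {7,8} 1
  3 to go: {5,7,8} 2  {6,7,8} 1
  4 to go: {4,6,7,8} 1  {5,6,7,8} 3
  5 to go: {4,5,6,7,8} 4
  6 to go: {3,4,5,6,7,8} 4
  7 to go: {2,3,4,5,6,7,8} 4
  if 0:y drops first: 4 orders

4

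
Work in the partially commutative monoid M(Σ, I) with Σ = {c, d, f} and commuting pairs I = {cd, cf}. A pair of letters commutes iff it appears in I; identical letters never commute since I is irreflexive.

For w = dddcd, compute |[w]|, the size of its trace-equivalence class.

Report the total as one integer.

5

piece 0:d — minimal
piece 1:d rests on {0:d}
piece 2:d rests on {1:d}
piece 3:c — minimal
piece 4:d rests on {2:d}
minimal pieces: {0:d, 3:c}
ways to finish when only these pieces remain (= sum over removing one remaining piece with nothing left below it):
  1 left: {3}→1  {4}→1
  2 left: {2,4}→1  {3,4}→2
  3 left: {1,2,4}→1  {2,3,4}→3
  placing 0:d first → 4 extensions
  placing 3:c first → 1 extensions
total linear extensions = 5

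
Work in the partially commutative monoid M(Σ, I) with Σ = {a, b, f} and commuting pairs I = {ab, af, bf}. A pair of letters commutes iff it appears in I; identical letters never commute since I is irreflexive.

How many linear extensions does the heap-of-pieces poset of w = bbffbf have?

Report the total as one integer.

piece 0:b — minimal
piece 1:b rests on {0:b}
piece 2:f — minimal
piece 3:f rests on {2:f}
piece 4:b rests on {1:b}
piece 5:f rests on {3:f}
minimal pieces: {0:b, 2:f}
ways to finish when only these pieces remain (= sum over removing one remaining piece with nothing left below it):
  1 left: {4}→1  {5}→1
  2 left: {1,4}→1  {3,5}→1  {4,5}→2
  3 left: {0,1,4}→1  {1,4,5}→3  {2,3,5}→1  {3,4,5}→3
  4 left: {0,1,4,5}→4  {1,3,4,5}→6  {2,3,4,5}→4
  placing 0:b first → 10 extensions
  placing 2:f first → 10 extensions
total linear extensions = 20

20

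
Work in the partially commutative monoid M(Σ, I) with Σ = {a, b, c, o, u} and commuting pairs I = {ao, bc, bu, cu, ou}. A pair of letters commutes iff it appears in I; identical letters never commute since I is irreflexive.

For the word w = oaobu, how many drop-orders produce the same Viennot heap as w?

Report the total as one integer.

9

piece 0:o — minimal
piece 1:a — minimal
piece 2:o rests on {0:o}
piece 3:b rests on {1:a, 2:o}
piece 4:u rests on {1:a}
minimal pieces: {0:o, 1:a}
ways to finish when only these pieces remain (= sum over removing one remaining piece with nothing left below it):
  1 left: {3}→1  {4}→1
  2 left: {2,3}→1  {3,4}→2
  3 left: {0,2,3}→1  {1,3,4}→2  {2,3,4}→3
  placing 0:o first → 5 extensions
  placing 1:a first → 4 extensions
total linear extensions = 9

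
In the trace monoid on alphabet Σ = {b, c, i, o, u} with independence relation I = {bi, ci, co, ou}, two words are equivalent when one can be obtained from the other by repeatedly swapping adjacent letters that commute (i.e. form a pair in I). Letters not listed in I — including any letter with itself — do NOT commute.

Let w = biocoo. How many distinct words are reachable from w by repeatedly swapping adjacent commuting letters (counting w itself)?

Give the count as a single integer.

piece 0:b — minimal
piece 1:i — minimal
piece 2:o rests on {0:b, 1:i}
piece 3:c rests on {0:b}
piece 4:o rests on {2:o}
piece 5:o rests on {4:o}
minimal pieces: {0:b, 1:i}
ways to finish when only these pieces remain (= sum over removing one remaining piece with nothing left below it):
  1 left: {3}→1  {5}→1
  2 left: {3,5}→2  {4,5}→1
  3 left: {2,4,5}→1  {3,4,5}→3
  4 left: {1,2,4,5}→1  {2,3,4,5}→4
  placing 0:b first → 5 extensions
  placing 1:i first → 4 extensions
total linear extensions = 9

9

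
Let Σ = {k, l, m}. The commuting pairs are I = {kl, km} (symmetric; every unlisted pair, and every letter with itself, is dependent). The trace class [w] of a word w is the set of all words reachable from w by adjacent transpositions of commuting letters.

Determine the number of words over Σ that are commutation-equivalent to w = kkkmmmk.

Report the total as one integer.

drop 0:k onto floor
drop 1:k onto {0:k}
drop 2:k onto {1:k}
drop 3:m onto floor
drop 4:m onto {3:m}
drop 5:m onto {4:m}
drop 6:k onto {2:k}
ground layer = {0:k, 3:m}
drop-orders for the pieces not yet dropped (sum over which currently-grounded one goes next):
  1 to go: {5} 1  {6} 1
  2 to go: {2,6} 1  {4,5} 1  {5,6} 2
  3 to go: {1,2,6} 1  {2,5,6} 3  {3,4,5} 1  {4,5,6} 3
  4 to go: {0,1,2,6} 1  {1,2,5,6} 4  {2,4,5,6} 6  {3,4,5,6} 4
  5 to go: {0,1,2,5,6} 5  {1,2,4,5,6} 10  {2,3,4,5,6} 10
  if 0:k drops first: 20 orders
  if 3:m drops first: 15 orders
heap linearizations: 35

35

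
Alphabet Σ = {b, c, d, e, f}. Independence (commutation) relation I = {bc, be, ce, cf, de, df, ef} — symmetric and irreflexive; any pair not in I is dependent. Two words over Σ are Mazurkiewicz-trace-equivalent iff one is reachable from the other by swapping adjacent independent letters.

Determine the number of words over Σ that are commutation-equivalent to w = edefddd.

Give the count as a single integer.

0(e) covers ∅
1(d) covers ∅
2(e) covers 0:e
3(f) covers ∅
4(d) covers 1:d
5(d) covers 4:d
6(d) covers 5:d
floor of heap: 0:e, 1:d, 3:f
completions by unplaced set U, small U first (add the entries for U minus each lowest piece of U):
  |U|=1: {2}:1  {3}:1  {6}:1
  |U|=2: {0,2}:1  {2,3}:2  {2,6}:2  {3,6}:2  {5,6}:1
  |U|=3: {0,2,3}:3  {0,2,6}:3  {2,3,6}:6  {2,5,6}:3  {3,5,6}:3  {4,5,6}:1
  |U|=4: {0,2,3,6}:12  {0,2,5,6}:6  {1,4,5,6}:1  {2,3,5,6}:12  {2,4,5,6}:4  {3,4,5,6}:4
  |U|=5: {0,2,3,5,6}:30  {0,2,4,5,6}:10  {1,2,4,5,6}:5  {1,3,4,5,6}:5  {2,3,4,5,6}:20
  start at 0(e): 30
  start at 1(d): 60
  start at 3(f): 15
sum over floor = 105

105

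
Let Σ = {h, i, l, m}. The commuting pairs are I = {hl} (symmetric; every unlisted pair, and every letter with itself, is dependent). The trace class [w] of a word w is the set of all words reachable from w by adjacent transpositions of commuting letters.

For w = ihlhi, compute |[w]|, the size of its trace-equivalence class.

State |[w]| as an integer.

piece 0:i — minimal
piece 1:h rests on {0:i}
piece 2:l rests on {0:i}
piece 3:h rests on {1:h}
piece 4:i rests on {2:l, 3:h}
minimal pieces: {0:i}
ways to finish when only these pieces remain (= sum over removing one remaining piece with nothing left below it):
  1 left: {4}→1
  2 left: {2,4}→1  {3,4}→1
  3 left: {1,3,4}→1  {2,3,4}→2
  placing 0:i first → 3 extensions

3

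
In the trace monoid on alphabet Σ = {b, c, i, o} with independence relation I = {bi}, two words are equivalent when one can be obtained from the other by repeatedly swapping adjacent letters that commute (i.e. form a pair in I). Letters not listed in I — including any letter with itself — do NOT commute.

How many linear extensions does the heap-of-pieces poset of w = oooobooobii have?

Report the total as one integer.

0(o) covers ∅
1(o) covers 0:o
2(o) covers 1:o
3(o) covers 2:o
4(b) covers 3:o
5(o) covers 4:b
6(o) covers 5:o
7(o) covers 6:o
8(b) covers 7:o
9(i) covers 7:o
10(i) covers 9:i
floor of heap: 0:o
completions by unplaced set U, small U first (add the entries for U minus each lowest piece of U):
  |U|=1: {8}:1  {10}:1
  |U|=2: {8,10}:2  {9,10}:1
  |U|=3: {8,9,10}:3
  |U|=4: {7,8,9,10}:3
  |U|=5: {6,7,8,9,10}:3
  |U|=6: {5,6,7,8,9,10}:3
  |U|=7: {4,5,6,7,8,9,10}:3
  |U|=8: {3,4,5,6,7,8,9,10}:3
  |U|=9: {2,3,4,5,6,7,8,9,10}:3
  start at 0(o): 3

3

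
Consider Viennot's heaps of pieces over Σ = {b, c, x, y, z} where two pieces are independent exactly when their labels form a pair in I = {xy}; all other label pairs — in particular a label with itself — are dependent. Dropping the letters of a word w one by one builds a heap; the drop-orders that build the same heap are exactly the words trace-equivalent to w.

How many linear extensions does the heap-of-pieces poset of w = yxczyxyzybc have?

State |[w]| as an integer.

6

drop 0:y onto floor
drop 1:x onto floor
drop 2:c onto {0:y, 1:x}
drop 3:z onto {2:c}
drop 4:y onto {3:z}
drop 5:x onto {3:z}
drop 6:y onto {4:y}
drop 7:z onto {5:x, 6:y}
drop 8:y onto {7:z}
drop 9:b onto {8:y}
drop 10:c onto {9:b}
ground layer = {0:y, 1:x}
drop-orders for the pieces not yet dropped (sum over which currently-grounded one goes next):
  1 to go: {10} 1
  2 to go: {9,10} 1
  3 to go: {8,9,10} 1
  4 to go: {7,8,9,10} 1
  5 to go: {5,7,8,9,10} 1  {6,7,8,9,10} 1
  6 to go: {4,6,7,8,9,10} 1  {5,6,7,8,9,10} 2
  7 to go: {4,5,6,7,8,9,10} 3
  8 to go: {3,4,5,6,7,8,9,10} 3
  9 to go: {2,3,4,5,6,7,8,9,10} 3
  if 0:y drops first: 3 orders
  if 1:x drops first: 3 orders
heap linearizations: 6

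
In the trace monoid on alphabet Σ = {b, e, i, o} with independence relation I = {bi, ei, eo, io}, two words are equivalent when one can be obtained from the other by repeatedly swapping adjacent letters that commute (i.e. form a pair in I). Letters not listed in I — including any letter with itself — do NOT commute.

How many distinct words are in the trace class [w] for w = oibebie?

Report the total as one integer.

0(o) covers ∅
1(i) covers ∅
2(b) covers 0:o
3(e) covers 2:b
4(b) covers 3:e
5(i) covers 1:i
6(e) covers 4:b
floor of heap: 0:o, 1:i
completions by unplaced set U, small U first (add the entries for U minus each lowest piece of U):
  |U|=1: {5}:1  {6}:1
  |U|=2: {1,5}:1  {4,6}:1  {5,6}:2
  |U|=3: {1,5,6}:3  {3,4,6}:1  {4,5,6}:3
  |U|=4: {1,4,5,6}:6  {2,3,4,6}:1  {3,4,5,6}:4
  |U|=5: {0,2,3,4,6}:1  {1,3,4,5,6}:10  {2,3,4,5,6}:5
  start at 0(o): 15
  start at 1(i): 6
sum over floor = 21

21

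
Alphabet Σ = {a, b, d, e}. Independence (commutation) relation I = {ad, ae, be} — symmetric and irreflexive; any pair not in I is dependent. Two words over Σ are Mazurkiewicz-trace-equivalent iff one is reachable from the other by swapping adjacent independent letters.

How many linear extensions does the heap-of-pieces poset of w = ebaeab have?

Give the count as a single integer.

0(e) covers ∅
1(b) covers ∅
2(a) covers 1:b
3(e) covers 0:e
4(a) covers 2:a
5(b) covers 4:a
floor of heap: 0:e, 1:b
completions by unplaced set U, small U first (add the entries for U minus each lowest piece of U):
  |U|=1: {3}:1  {5}:1
  |U|=2: {0,3}:1  {3,5}:2  {4,5}:1
  |U|=3: {0,3,5}:3  {2,4,5}:1  {3,4,5}:3
  |U|=4: {0,3,4,5}:6  {1,2,4,5}:1  {2,3,4,5}:4
  start at 0(e): 5
  start at 1(b): 10
sum over floor = 15

15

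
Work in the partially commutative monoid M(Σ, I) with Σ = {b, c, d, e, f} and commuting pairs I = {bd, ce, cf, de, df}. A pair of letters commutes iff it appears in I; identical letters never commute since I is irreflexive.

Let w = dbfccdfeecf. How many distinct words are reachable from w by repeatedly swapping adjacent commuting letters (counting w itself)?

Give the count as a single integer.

drop 0:d onto floor
drop 1:b onto floor
drop 2:f onto {1:b}
drop 3:c onto {0:d, 1:b}
drop 4:c onto {3:c}
drop 5:d onto {4:c}
drop 6:f onto {2:f}
drop 7:e onto {6:f}
drop 8:e onto {7:e}
drop 9:c onto {5:d}
drop 10:f onto {8:e}
ground layer = {0:d, 1:b}
drop-orders for the pieces not yet dropped (sum over which currently-grounded one goes next):
  1 to go: {9} 1  {10} 1
  2 to go: {5,9} 1  {8,10} 1  {9,10} 2
  3 to go: {4,5,9} 1  {5,9,10} 3  {7,8,10} 1  {8,9,10} 3
  4 to go: {3,4,5,9} 1  {4,5,9,10} 4  {5,8,9,10} 6  {6,7,8,10} 1  {7,8,9,10} 4
  5 to go: {0,3,4,5,9} 1  {2,6,7,8,10} 1  {3,4,5,9,10} 5  {4,5,8,9,10} 10  {5,7,8,9,10} 10  {6,7,8,9,10} 5
  6 to go: {0,3,4,5,9,10} 6  {2,6,7,8,9,10} 6  {3,4,5,8,9,10} 15  {4,5,7,8,9,10} 20  {5,6,7,8,9,10} 15
  7 to go: {0,3,4,5,8,9,10} 21  {2,5,6,7,8,9,10} 21  {3,4,5,7,8,9,10} 35  {4,5,6,7,8,9,10} 35
  8 to go: {0,3,4,5,7,8,9,10} 56  {2,4,5,6,7,8,9,10} 56  {3,4,5,6,7,8,9,10} 70
  9 to go: {0,3,4,5,6,7,8,9,10} 126  {2,3,4,5,6,7,8,9,10} 126
  if 0:d drops first: 126 orders
  if 1:b drops first: 252 orders
heap linearizations: 378

378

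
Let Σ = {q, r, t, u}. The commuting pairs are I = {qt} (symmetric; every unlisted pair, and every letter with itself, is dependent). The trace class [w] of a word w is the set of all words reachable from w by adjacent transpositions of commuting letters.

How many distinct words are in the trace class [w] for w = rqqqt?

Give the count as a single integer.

4

piece 0:r — minimal
piece 1:q rests on {0:r}
piece 2:q rests on {1:q}
piece 3:q rests on {2:q}
piece 4:t rests on {0:r}
minimal pieces: {0:r}
ways to finish when only these pieces remain (= sum over removing one remaining piece with nothing left below it):
  1 left: {3}→1  {4}→1
  2 left: {2,3}→1  {3,4}→2
  3 left: {1,2,3}→1  {2,3,4}→3
  placing 0:r first → 4 extensions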